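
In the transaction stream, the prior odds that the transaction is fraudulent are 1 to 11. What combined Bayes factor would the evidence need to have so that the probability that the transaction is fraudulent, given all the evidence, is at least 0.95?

Prior odds = 1/11.
Target odds = 0.95/0.05 = 19.
Required Bayes factor = 19 ÷ (1/11) = 209.

209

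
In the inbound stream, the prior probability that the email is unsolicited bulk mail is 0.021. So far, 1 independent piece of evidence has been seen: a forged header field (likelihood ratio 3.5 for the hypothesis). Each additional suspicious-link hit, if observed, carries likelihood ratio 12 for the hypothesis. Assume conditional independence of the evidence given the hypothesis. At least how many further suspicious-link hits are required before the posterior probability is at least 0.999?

Prior odds = 0.021/0.979 = 21/979.
Bayes factor of the evidence already in hand = 3.5.
Odds after that evidence = (21/979) × 3.5 = 147/1958.
Target odds = 0.999/0.001 = 999.
Need 12ⁿ ≥ 999 ÷ (147/1958) = 652014/49.
12³ = 1728 falls short of 652014/49 but 12⁴ = 20736 reaches it, so n = 4.

4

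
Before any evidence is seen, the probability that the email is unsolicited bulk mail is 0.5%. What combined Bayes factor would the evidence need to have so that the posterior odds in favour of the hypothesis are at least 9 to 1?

1791

Prior odds = 0.005/0.995 = 1/199.
Target odds = 9.
Required Bayes factor = 9 ÷ (1/199) = 1791.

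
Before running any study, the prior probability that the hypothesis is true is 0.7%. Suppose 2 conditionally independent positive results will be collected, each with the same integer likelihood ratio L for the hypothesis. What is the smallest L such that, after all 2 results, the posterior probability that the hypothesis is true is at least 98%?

84

Prior odds = 0.007/0.993 = 7/993.
Target odds = 0.98/0.02 = 49.
Need L² ≥ 49 ÷ (7/993) = 6951.
83² = 6889 < 6951 ≤ 7056 = 84², so L = 84.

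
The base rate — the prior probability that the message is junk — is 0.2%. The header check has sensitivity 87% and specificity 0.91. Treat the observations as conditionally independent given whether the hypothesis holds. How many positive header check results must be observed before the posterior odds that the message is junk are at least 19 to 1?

5

Prior odds: 0.002 ÷ 0.998 = 1/499.
False-positive rate = 1 − 0.91 = 0.09; likelihood ratio of a positive = 0.87/0.09 = 29/3.
Target odds = 19.
Require (29/3)ⁿ ≥ 19 ÷ (1/499) = 9481.
(29/3)⁴ = 707281/81 falls short of 9481 but (29/3)⁵ = 20511149/243 reaches it, so n = 5.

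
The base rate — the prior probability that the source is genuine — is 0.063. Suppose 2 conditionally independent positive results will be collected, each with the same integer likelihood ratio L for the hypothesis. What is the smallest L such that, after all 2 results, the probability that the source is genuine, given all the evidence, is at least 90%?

12

Prior odds = 0.063/0.937 = 63/937.
Target odds = 0.9/0.1 = 9.
Need L² ≥ 9 ÷ (63/937) = 937/7.
11² = 121 < 937/7 ≤ 144 = 12², so L = 12.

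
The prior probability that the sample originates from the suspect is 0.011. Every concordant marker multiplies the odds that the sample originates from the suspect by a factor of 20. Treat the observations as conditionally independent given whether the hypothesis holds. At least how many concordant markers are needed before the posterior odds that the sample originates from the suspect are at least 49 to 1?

3

Prior odds: 0.011 ÷ 0.989 = 11/989.
Likelihood ratio per concordant marker = 20.
Target odds = 49.
Require 20ⁿ ≥ 49 ÷ (11/989) = 48461/11.
20² = 400 falls short of 48461/11 but 20³ = 8000 reaches it, so n = 3.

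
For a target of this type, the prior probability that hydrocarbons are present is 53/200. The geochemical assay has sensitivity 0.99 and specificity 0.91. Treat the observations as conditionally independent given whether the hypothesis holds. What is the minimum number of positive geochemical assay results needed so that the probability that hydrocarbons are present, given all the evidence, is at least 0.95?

2

Prior odds: 0.265 ÷ 0.735 = 53/147.
False-positive rate = 1 − 0.91 = 0.09; likelihood ratio of a positive = 0.99/0.09 = 11.
Target odds: 0.95 ÷ 0.05 = 19.
Need (53/147) × 11ⁿ ≥ 19, i.e. 11ⁿ ≥ 2793/53.
11¹ = 11 falls short of 2793/53 but 11² = 121 reaches it, so n = 2.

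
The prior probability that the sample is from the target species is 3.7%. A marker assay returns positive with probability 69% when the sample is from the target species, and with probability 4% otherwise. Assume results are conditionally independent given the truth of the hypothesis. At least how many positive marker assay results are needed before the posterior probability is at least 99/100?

Prior odds = 0.037/0.963 = 37/963.
Likelihood ratio of a positive result = 0.69/0.04 = 17.25.
Target posterior odds = 0.99/0.01 = 99.
Need (37/963) × 17.25ⁿ ≥ 99, i.e. 17.25ⁿ ≥ 95337/37.
17.25² = 297.5625 falls short of 95337/37 but 17.25³ = 5132.953125 reaches it, so n = 3.

3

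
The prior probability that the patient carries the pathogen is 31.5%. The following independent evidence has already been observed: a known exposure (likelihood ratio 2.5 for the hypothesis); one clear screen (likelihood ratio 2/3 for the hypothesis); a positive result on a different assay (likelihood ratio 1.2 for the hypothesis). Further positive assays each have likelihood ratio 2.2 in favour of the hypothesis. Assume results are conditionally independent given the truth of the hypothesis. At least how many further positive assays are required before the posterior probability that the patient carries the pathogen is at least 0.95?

4

Prior odds = 0.315/0.685 = 63/137.
Combined Bayes factor of the evidence already in hand = 2.5 × (2/3) × 1.2 = 2.
Odds after that evidence = (63/137) × 2 = 126/137.
Target odds = 0.95/0.05 = 19.
Need 2.2ⁿ ≥ 19 ÷ (126/137) = 2603/126.
2.2³ = 10.648 falls short of 2603/126 but 2.2⁴ = 23.4256 reaches it, so n = 4.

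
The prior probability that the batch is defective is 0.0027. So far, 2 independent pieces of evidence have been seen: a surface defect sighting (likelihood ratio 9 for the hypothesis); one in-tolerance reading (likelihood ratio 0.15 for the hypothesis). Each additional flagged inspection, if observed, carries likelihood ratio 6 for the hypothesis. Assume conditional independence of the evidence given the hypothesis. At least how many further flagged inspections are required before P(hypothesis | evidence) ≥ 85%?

5

Prior odds = 0.0027/0.9973 = 27/9973.
Combined Bayes factor of the evidence already in hand = 9 × 0.15 = 1.35.
Odds after that evidence = (27/9973) × 1.35 = 729/199460.
Target odds = 0.85/0.15 = 17/3.
Need 6ⁿ ≥ 17/3 ÷ (729/199460) = 3390820/2187.
6⁴ = 1296 falls short of 3390820/2187 but 6⁵ = 7776 reaches it, so n = 5.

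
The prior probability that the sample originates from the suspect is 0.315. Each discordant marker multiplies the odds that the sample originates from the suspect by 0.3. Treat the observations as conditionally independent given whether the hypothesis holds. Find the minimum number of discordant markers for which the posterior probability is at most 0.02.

Prior odds = 0.315/0.685 = 63/137.
Likelihood ratio per discordant marker = 0.3.
Target odds: 0.02 ÷ 0.98 = 1/49.
Need (63/137) × 0.3ⁿ ≤ 1/49, i.e. 0.3ⁿ ≤ 137/3087.
0.3² = 0.09 is still above 137/3087 but 0.3³ = 0.027 is at or below it, so n = 3.

3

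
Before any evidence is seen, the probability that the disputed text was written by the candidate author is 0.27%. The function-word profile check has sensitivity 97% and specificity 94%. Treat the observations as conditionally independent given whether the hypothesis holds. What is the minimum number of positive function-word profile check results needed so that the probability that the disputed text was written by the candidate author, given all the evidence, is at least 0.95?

4

Prior odds = 0.0027/0.9973 = 27/9973.
False-positive rate = 1 − 0.94 = 0.06; likelihood ratio of a positive = 0.97/0.06 = 97/6.
Target odds: 0.95 ÷ 0.05 = 19.
Require (97/6)ⁿ ≥ 19 ÷ (27/9973) = 189487/27.
(97/6)³ = 912673/216 falls short of 189487/27 but (97/6)⁴ = 88529281/1296 reaches it, so n = 4.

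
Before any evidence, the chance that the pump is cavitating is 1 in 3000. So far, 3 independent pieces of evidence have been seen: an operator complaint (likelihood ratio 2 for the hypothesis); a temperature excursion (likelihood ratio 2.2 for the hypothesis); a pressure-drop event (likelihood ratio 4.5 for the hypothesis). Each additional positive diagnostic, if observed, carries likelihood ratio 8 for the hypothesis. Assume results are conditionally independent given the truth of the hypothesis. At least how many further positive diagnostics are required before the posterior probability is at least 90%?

4

Prior odds = (1/3000)/(2999/3000) = 1/2999.
Combined Bayes factor of the evidence already in hand = 2 × 2.2 × 4.5 = 19.8.
Odds after that evidence = (1/2999) × 19.8 = 99/14995.
Target odds = 0.9/0.1 = 9.
Need 8ⁿ ≥ 9 ÷ (99/14995) = 14995/11.
8³ = 512 falls short of 14995/11 but 8⁴ = 4096 reaches it, so n = 4.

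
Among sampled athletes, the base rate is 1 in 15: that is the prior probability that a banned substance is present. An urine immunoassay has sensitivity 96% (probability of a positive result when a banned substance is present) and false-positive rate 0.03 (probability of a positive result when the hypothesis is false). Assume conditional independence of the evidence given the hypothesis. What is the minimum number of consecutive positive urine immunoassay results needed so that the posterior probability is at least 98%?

2

Prior odds = (1/15)/(14/15) = 1/14.
Likelihood ratio of a positive result = 0.96/0.03 = 32.
Target posterior odds = 0.98/0.02 = 49.
Require 32ⁿ ≥ 49 ÷ (1/14) = 686.
32¹ = 32 falls short of 686 but 32² = 1024 reaches it, so n = 2.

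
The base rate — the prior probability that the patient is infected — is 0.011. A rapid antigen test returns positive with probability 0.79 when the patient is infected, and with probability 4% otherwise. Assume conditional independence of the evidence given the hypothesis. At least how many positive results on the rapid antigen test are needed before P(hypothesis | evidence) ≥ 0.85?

Prior odds: 0.011 ÷ 0.989 = 11/989.
Likelihood ratio of a positive result = 0.79/0.04 = 19.75.
Target odds: 0.85 ÷ 0.15 = 17/3.
Require 19.75ⁿ ≥ 17/3 ÷ (11/989) = 16813/33.
19.75² = 390.0625 falls short of 16813/33 but 19.75³ = 7703.734375 reaches it, so n = 3.

3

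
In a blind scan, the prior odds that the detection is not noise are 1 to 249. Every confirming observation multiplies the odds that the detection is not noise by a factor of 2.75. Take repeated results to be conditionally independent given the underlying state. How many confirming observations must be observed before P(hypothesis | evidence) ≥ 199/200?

Prior odds = 1/249.
Likelihood ratio per confirming observation = 2.75.
Target odds: 0.995 ÷ 0.005 = 199.
Need (1/249) × 2.75ⁿ ≥ 199, i.e. 2.75ⁿ ≥ 49551.
2.75¹⁰ ≈24735.9 falls short of 49551 but 2.75¹¹ ≈68023.6 reaches it, so n = 11.

11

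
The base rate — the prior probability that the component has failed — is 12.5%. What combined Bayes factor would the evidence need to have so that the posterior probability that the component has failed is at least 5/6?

35

Prior odds = 0.125/0.875 = 1/7.
Target odds = (5/6)/(1/6) = 5.
Required Bayes factor = 5 ÷ (1/7) = 35.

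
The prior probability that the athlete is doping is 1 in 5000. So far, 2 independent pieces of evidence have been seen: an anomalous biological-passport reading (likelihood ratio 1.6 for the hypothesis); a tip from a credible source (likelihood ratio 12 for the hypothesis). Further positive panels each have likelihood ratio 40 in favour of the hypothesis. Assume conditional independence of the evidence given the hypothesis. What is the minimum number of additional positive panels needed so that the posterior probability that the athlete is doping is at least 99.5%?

Prior odds = 0.0002/0.9998 = 1/4999.
Combined Bayes factor of the evidence already in hand = 1.6 × 12 = 19.2.
Odds after that evidence = (1/4999) × 19.2 = 96/24995.
Target odds = 0.995/0.005 = 199.
Need 40ⁿ ≥ 199 ÷ (96/24995) = 4974005/96.
40² = 1600 falls short of 4974005/96 but 40³ = 64000 reaches it, so n = 3.

3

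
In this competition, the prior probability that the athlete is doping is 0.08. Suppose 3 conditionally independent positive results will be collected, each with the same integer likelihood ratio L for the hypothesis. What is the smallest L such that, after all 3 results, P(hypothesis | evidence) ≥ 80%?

Prior odds = 0.08/0.92 = 2/23.
Target odds = 0.8/0.2 = 4.
Need L³ ≥ 4 ÷ (2/23) = 46.
3³ = 27 < 46 ≤ 64 = 4³, so L = 4.

4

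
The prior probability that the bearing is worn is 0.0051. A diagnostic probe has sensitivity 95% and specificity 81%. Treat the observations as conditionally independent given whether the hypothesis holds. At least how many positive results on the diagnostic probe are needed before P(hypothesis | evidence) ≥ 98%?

6

Prior odds: 0.0051 ÷ 0.9949 = 51/9949.
False-positive rate = 1 − 0.81 = 0.19; likelihood ratio of a positive = 0.95/0.19 = 5.
Target odds: 0.98 ÷ 0.02 = 49.
Require 5ⁿ ≥ 49 ÷ (51/9949) = 487501/51.
5⁵ = 3125 falls short of 487501/51 but 5⁶ = 15625 reaches it, so n = 6.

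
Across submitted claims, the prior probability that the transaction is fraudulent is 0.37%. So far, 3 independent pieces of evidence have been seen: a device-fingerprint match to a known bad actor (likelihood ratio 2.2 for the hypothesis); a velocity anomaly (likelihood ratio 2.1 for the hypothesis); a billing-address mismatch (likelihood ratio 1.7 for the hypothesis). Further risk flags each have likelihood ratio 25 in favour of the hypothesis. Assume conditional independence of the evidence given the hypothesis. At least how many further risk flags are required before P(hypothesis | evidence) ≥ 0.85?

2

Prior odds = 0.0037/0.9963 = 37/9963.
Combined Bayes factor of the evidence already in hand = 2.2 × 2.1 × 1.7 = 7.854.
Odds after that evidence = (37/9963) × 7.854 = 48433/1660500.
Target odds = 0.85/0.15 = 17/3.
Need 25ⁿ ≥ 17/3 ÷ (48433/1660500) = 553500/2849.
25¹ = 25 falls short of 553500/2849 but 25² = 625 reaches it, so n = 2.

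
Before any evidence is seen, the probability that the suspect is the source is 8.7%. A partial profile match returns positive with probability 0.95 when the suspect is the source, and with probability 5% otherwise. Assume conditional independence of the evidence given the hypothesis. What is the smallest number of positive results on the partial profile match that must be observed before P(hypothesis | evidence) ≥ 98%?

3

Prior odds = 0.087/0.913 = 87/913.
Likelihood ratio of a positive result = 0.95/0.05 = 19.
Target posterior odds = 0.98/0.02 = 49.
Require 19ⁿ ≥ 49 ÷ (87/913) = 44737/87.
19² = 361 falls short of 44737/87 but 19³ = 6859 reaches it, so n = 3.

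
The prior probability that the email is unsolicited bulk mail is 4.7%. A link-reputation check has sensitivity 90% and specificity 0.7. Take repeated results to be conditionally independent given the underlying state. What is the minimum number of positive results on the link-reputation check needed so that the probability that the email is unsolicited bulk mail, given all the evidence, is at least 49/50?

7

Prior odds = 0.047/0.953 = 47/953.
False-positive rate = 1 − 0.7 = 0.3; likelihood ratio of a positive = 0.9/0.3 = 3.
Target posterior odds = 0.98/0.02 = 49.
Require 3ⁿ ≥ 49 ÷ (47/953) = 46697/47.
3⁶ = 729 falls short of 46697/47 but 3⁷ = 2187 reaches it, so n = 7.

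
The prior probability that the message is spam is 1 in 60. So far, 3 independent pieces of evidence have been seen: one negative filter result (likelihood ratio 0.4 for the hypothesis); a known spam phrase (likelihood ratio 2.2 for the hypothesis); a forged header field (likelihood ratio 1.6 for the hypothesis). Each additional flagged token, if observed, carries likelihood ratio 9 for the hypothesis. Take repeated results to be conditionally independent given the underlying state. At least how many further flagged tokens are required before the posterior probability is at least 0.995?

Prior odds = (1/60)/(59/60) = 1/59.
Combined Bayes factor of the evidence already in hand = 0.4 × 2.2 × 1.6 = 1.408.
Odds after that evidence = (1/59) × 1.408 = 176/7375.
Target odds = 0.995/0.005 = 199.
Need 9ⁿ ≥ 199 ÷ (176/7375) = 1467625/176.
9⁴ = 6561 falls short of 1467625/176 but 9⁵ = 59049 reaches it, so n = 5.

5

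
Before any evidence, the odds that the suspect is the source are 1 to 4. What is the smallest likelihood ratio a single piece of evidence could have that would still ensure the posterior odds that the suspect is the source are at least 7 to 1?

Prior odds = 0.25.
Target odds = 7.
Required Bayes factor = 7 ÷ 0.25 = 28.

28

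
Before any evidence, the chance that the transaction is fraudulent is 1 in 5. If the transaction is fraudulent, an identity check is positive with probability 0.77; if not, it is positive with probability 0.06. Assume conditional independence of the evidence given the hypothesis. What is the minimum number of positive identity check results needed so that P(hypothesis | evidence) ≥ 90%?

Prior odds: 0.2 ÷ 0.8 = 0.25.
Likelihood ratio of a positive = 0.77/0.06 = 77/6.
Target posterior odds = 0.9/0.1 = 9.
Require (77/6)ⁿ ≥ 9 ÷ 0.25 = 36.
(77/6)¹ = 77/6 falls short of 36 but (77/6)² = 5929/36 reaches it, so n = 2.

2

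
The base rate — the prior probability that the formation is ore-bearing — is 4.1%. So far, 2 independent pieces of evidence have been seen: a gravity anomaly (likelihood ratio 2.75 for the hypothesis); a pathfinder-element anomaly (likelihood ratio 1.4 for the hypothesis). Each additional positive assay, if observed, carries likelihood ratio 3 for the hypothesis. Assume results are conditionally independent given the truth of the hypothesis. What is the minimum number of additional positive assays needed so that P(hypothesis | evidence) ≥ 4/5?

3

Prior odds = 0.041/0.959 = 41/959.
Combined Bayes factor of the evidence already in hand = 2.75 × 1.4 = 3.85.
Odds after that evidence = (41/959) × 3.85 = 451/2740.
Target odds = 0.8/0.2 = 4.
Need 3ⁿ ≥ 4 ÷ (451/2740) = 10960/451.
3² = 9 falls short of 10960/451 but 3³ = 27 reaches it, so n = 3.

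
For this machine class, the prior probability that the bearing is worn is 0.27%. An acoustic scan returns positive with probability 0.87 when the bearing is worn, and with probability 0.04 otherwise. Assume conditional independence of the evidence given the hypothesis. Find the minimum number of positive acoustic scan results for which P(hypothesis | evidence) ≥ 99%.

Prior odds = 0.0027/0.9973 = 27/9973.
Likelihood ratio of a positive result = 0.87/0.04 = 21.75.
Target posterior odds = 0.99/0.01 = 99.
Need (27/9973) × 21.75ⁿ ≥ 99, i.e. 21.75ⁿ ≥ 109703/3.
21.75³ = 658503/64 falls short of 109703/3 but 21.75⁴ = 57289761/256 reaches it, so n = 4.

4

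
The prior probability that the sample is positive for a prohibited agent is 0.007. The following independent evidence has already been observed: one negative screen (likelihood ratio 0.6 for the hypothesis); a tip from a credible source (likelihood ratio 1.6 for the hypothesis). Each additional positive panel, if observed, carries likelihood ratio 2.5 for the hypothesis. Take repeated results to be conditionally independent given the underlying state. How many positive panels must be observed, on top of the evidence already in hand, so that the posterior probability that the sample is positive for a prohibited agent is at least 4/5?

7

Prior odds = 0.007/0.993 = 7/993.
Combined Bayes factor of the evidence already in hand = 0.6 × 1.6 = 0.96.
Odds after that evidence = (7/993) × 0.96 = 56/8275.
Target odds = 0.8/0.2 = 4.
Need 2.5ⁿ ≥ 4 ÷ (56/8275) = 8275/14.
2.5⁶ = 244.140625 falls short of 8275/14 but 2.5⁷ = 610.3515625 reaches it, so n = 7.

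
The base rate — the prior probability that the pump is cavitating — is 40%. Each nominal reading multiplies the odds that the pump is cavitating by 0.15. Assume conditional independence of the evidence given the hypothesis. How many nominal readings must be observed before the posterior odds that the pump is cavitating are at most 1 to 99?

3

Prior odds: 0.4 ÷ 0.6 = 2/3.
Likelihood ratio per nominal reading = 0.15.
Target odds = 1/99.
Require 0.15ⁿ ≤ 1/99 ÷ (2/3) = 1/66.
0.15² = 0.0225 is still above 1/66 but 0.15³ = 0.003375 is at or below it, so n = 3.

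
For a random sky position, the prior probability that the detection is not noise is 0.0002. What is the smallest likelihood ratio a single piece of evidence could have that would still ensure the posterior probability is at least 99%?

494901

Prior odds = 0.0002/0.9998 = 1/4999.
Target odds = 0.99/0.01 = 99.
Required Bayes factor = 99 ÷ (1/4999) = 494901.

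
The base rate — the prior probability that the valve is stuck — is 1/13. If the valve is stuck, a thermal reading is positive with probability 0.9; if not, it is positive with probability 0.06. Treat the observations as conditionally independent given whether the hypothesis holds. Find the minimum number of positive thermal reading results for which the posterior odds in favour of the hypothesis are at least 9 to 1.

Prior odds = (1/13)/(12/13) = 1/12.
Likelihood ratio of a positive = 0.9/0.06 = 15.
Target odds = 9.
Require 15ⁿ ≥ 9 ÷ (1/12) = 108.
15¹ = 15 falls short of 108 but 15² = 225 reaches it, so n = 2.

2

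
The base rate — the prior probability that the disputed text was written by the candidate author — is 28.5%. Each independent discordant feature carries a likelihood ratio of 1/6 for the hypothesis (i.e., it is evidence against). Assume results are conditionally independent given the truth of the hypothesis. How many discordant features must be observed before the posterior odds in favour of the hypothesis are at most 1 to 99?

3

Prior odds: 0.285 ÷ 0.715 = 57/143.
Likelihood ratio per discordant feature = 1/6.
Target odds = 1/99.
Require (1/6)ⁿ ≤ 1/99 ÷ (57/143) = 13/513.
(1/6)² = 1/36 is still above 13/513 but (1/6)³ = 1/216 is at or below it, so n = 3.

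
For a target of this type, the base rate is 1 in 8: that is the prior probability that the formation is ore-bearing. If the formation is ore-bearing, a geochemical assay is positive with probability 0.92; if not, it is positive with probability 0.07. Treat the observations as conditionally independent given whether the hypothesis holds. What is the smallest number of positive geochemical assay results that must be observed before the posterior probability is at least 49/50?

3

Prior odds = 0.125/0.875 = 1/7.
Likelihood ratio of a positive = 0.92/0.07 = 92/7.
Target posterior odds = 0.98/0.02 = 49.
Need (1/7) × (92/7)ⁿ ≥ 49, i.e. (92/7)ⁿ ≥ 343.
(92/7)² = 8464/49 falls short of 343 but (92/7)³ = 778688/343 reaches it, so n = 3.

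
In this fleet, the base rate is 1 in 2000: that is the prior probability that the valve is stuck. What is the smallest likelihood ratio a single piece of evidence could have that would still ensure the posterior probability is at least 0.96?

Prior odds = 0.0005/0.9995 = 1/1999.
Target odds = 0.96/0.04 = 24.
Required Bayes factor = 24 ÷ (1/1999) = 47976.

47976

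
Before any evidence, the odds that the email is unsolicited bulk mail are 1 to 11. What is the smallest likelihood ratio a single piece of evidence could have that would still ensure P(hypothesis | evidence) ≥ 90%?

99

Prior odds = 1/11.
Target odds = 0.9/0.1 = 9.
Required Bayes factor = 9 ÷ (1/11) = 99.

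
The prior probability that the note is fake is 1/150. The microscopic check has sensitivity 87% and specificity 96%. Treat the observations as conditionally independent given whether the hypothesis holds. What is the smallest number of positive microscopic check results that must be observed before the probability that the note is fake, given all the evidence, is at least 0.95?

3

Prior odds = (1/150)/(149/150) = 1/149.
False-positive rate = 1 − 0.96 = 0.04; likelihood ratio of a positive = 0.87/0.04 = 21.75.
Target odds: 0.95 ÷ 0.05 = 19.
Need (1/149) × 21.75ⁿ ≥ 19, i.e. 21.75ⁿ ≥ 2831.
21.75² = 473.0625 falls short of 2831 but 21.75³ = 658503/64 reaches it, so n = 3.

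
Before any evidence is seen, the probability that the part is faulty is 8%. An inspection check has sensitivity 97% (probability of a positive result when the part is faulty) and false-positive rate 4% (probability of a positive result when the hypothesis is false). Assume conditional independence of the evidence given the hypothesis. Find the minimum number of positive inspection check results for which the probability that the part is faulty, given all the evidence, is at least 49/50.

2

Prior odds = 0.08/0.92 = 2/23.
Likelihood ratio of a positive result = 0.97/0.04 = 24.25.
Target odds: 0.98 ÷ 0.02 = 49.
Need (2/23) × 24.25ⁿ ≥ 49, i.e. 24.25ⁿ ≥ 563.5.
24.25¹ = 24.25 falls short of 563.5 but 24.25² = 588.0625 reaches it, so n = 2.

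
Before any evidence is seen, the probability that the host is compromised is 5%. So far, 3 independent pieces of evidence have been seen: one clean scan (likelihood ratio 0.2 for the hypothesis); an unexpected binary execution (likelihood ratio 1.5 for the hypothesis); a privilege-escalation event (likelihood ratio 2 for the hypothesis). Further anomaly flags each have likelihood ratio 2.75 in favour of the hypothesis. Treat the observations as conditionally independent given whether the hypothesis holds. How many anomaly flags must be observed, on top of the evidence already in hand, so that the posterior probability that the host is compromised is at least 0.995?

9

Prior odds = 0.05/0.95 = 1/19.
Combined Bayes factor of the evidence already in hand = 0.2 × 1.5 × 2 = 0.6.
Odds after that evidence = (1/19) × 0.6 = 3/95.
Target odds = 0.995/0.005 = 199.
Need 2.75ⁿ ≥ 199 ÷ (3/95) = 18905/3.
2.75⁸ = 214358881/65536 falls short of 18905/3 but 2.75⁹ ≈8994.86 reaches it, so n = 9.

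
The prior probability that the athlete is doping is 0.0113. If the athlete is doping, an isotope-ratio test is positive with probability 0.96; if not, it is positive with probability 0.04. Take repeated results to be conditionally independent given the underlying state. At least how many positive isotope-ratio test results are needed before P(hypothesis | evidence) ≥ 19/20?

Prior odds: 0.0113 ÷ 0.9887 = 113/9887.
Likelihood ratio of a positive = 0.96/0.04 = 24.
Target odds: 0.95 ÷ 0.05 = 19.
Require 24ⁿ ≥ 19 ÷ (113/9887) = 187853/113.
24² = 576 falls short of 187853/113 but 24³ = 13824 reaches it, so n = 3.

3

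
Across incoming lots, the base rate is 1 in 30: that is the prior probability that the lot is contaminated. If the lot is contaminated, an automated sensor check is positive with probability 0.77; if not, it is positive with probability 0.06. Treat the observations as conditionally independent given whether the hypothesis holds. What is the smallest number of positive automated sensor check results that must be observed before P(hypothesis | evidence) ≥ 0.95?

Prior odds: (1/30) ÷ (29/30) = 1/29.
Likelihood ratio of a positive = 0.77/0.06 = 77/6.
Target odds: 0.95 ÷ 0.05 = 19.
Require (77/6)ⁿ ≥ 19 ÷ (1/29) = 551.
(77/6)² = 5929/36 falls short of 551 but (77/6)³ = 456533/216 reaches it, so n = 3.

3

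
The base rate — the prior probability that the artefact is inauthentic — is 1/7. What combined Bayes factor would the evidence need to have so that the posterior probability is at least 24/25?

144

Prior odds = (1/7)/(6/7) = 1/6.
Target odds = 0.96/0.04 = 24.
Required Bayes factor = 24 ÷ (1/6) = 144.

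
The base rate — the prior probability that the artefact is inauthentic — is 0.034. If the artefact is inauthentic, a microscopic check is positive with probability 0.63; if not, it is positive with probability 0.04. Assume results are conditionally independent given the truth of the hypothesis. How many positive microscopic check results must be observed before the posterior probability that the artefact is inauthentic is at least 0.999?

4

Prior odds: 0.034 ÷ 0.966 = 17/483.
Likelihood ratio of a positive = 0.63/0.04 = 15.75.
Target odds: 0.999 ÷ 0.001 = 999.
Need (17/483) × 15.75ⁿ ≥ 999, i.e. 15.75ⁿ ≥ 482517/17.
15.75³ = 3906.984375 falls short of 482517/17 but 15.75⁴ = 15752961/256 reaches it, so n = 4.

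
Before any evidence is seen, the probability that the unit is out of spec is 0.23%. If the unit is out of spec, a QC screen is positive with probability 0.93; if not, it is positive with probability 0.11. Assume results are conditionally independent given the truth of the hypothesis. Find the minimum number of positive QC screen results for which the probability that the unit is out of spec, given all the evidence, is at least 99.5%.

6

Prior odds: 0.0023 ÷ 0.9977 = 23/9977.
Likelihood ratio of a positive = 0.93/0.11 = 93/11.
Target odds: 0.995 ÷ 0.005 = 199.
Require (93/11)ⁿ ≥ 199 ÷ (23/9977) = 1985423/23.
(93/11)⁵ ≈43196.8 falls short of 1985423/23 but (93/11)⁶ ≈365209 reaches it, so n = 6.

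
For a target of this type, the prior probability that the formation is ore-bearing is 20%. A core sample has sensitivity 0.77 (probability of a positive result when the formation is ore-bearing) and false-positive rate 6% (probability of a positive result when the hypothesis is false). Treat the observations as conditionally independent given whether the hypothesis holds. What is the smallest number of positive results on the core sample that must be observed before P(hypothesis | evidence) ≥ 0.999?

4

Prior odds: 0.2 ÷ 0.8 = 0.25.
Likelihood ratio of a positive result = 0.77/0.06 = 77/6.
Target odds: 0.999 ÷ 0.001 = 999.
Require (77/6)ⁿ ≥ 999 ÷ 0.25 = 3996.
(77/6)³ = 456533/216 falls short of 3996 but (77/6)⁴ = 35153041/1296 reaches it, so n = 4.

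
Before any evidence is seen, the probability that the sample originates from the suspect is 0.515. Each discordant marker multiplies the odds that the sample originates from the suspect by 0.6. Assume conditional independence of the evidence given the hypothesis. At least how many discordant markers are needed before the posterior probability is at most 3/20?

Prior odds: 0.515 ÷ 0.485 = 103/97.
Likelihood ratio per discordant marker = 0.6.
Target posterior odds = 0.15/0.85 = 3/17.
Need (103/97) × 0.6ⁿ ≤ 3/17, i.e. 0.6ⁿ ≤ 291/1751.
0.6³ = 0.216 is still above 291/1751 but 0.6⁴ = 0.1296 is at or below it, so n = 4.

4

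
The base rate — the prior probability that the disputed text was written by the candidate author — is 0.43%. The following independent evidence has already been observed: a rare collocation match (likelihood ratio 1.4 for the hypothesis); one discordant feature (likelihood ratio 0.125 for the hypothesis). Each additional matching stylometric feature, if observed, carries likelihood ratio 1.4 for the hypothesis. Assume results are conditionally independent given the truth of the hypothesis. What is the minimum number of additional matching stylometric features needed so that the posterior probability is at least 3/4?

Prior odds = 0.0043/0.9957 = 43/9957.
Combined Bayes factor of the evidence already in hand = 1.4 × 0.125 = 0.175.
Odds after that evidence = (43/9957) × 0.175 = 301/398280.
Target odds = 0.75/0.25 = 3.
Need 1.4ⁿ ≥ 3 ÷ (301/398280) = 1194840/301.
1.4²⁴ ≈3214.2 falls short of 1194840/301 but 1.4²⁵ ≈4499.88 reaches it, so n = 25.

25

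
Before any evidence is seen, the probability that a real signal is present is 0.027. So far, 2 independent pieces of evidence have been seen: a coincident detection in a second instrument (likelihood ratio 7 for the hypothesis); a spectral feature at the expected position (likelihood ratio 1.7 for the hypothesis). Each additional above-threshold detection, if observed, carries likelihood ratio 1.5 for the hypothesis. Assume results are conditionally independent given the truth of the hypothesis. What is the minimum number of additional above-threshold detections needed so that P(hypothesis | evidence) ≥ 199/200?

Prior odds = 0.027/0.973 = 27/973.
Combined Bayes factor of the evidence already in hand = 7 × 1.7 = 11.9.
Odds after that evidence = (27/973) × 11.9 = 459/1390.
Target odds = 0.995/0.005 = 199.
Need 1.5ⁿ ≥ 199 ÷ (459/1390) = 276610/459.
1.5¹⁵ = 14348907/32768 falls short of 276610/459 but 1.5¹⁶ = 43046721/65536 reaches it, so n = 16.

16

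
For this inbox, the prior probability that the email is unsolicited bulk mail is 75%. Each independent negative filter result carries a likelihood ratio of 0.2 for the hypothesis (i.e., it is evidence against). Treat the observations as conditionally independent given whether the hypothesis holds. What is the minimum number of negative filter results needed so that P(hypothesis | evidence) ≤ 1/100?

4

Prior odds = 0.75/0.25 = 3.
Likelihood ratio per negative filter result = 0.2.
Target odds: 0.01 ÷ 0.99 = 1/99.
Require 0.2ⁿ ≤ 1/99 ÷ 3 = 1/297.
0.2³ = 0.008 is still above 1/297 but 0.2⁴ = 0.0016 is at or below it, so n = 4.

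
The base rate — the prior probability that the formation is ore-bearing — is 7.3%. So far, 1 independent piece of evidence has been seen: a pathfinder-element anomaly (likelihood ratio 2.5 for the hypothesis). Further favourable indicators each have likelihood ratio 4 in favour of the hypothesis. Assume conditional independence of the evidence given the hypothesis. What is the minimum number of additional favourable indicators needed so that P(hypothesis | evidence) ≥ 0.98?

4

Prior odds = 0.073/0.927 = 73/927.
Bayes factor of the evidence already in hand = 2.5.
Odds after that evidence = (73/927) × 2.5 = 365/1854.
Target odds = 0.98/0.02 = 49.
Need 4ⁿ ≥ 49 ÷ (365/1854) = 90846/365.
4³ = 64 falls short of 90846/365 but 4⁴ = 256 reaches it, so n = 4.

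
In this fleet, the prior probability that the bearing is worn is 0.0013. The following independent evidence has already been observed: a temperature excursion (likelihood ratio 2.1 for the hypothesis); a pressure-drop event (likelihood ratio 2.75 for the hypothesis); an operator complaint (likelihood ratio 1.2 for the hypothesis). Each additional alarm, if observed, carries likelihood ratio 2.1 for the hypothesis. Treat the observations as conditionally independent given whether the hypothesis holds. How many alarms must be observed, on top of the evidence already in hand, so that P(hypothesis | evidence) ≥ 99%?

Prior odds = 0.0013/0.9987 = 13/9987.
Combined Bayes factor of the evidence already in hand = 2.1 × 2.75 × 1.2 = 6.93.
Odds after that evidence = (13/9987) × 6.93 = 3003/332900.
Target odds = 0.99/0.01 = 99.
Need 2.1ⁿ ≥ 99 ÷ (3003/332900) = 998700/91.
2.1¹² ≈7355.83 falls short of 998700/91 but 2.1¹³ ≈15447.2 reaches it, so n = 13.

13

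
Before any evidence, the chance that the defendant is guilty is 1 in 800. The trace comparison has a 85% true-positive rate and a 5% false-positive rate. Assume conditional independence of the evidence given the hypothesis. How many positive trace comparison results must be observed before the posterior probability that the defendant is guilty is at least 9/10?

4

Prior odds = 0.00125/0.99875 = 1/799.
Likelihood ratio of a positive result = 0.85/0.05 = 17.
Target odds: 0.9 ÷ 0.1 = 9.
Need (1/799) × 17ⁿ ≥ 9, i.e. 17ⁿ ≥ 7191.
17³ = 4913 falls short of 7191 but 17⁴ = 83521 reaches it, so n = 4.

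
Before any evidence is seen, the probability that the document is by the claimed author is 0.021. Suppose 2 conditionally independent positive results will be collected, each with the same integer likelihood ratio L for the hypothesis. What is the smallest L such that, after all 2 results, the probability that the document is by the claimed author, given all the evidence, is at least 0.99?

68

Prior odds = 0.021/0.979 = 21/979.
Target odds = 0.99/0.01 = 99.
Need L² ≥ 99 ÷ (21/979) = 32307/7.
67² = 4489 < 32307/7 ≤ 4624 = 68², so L = 68.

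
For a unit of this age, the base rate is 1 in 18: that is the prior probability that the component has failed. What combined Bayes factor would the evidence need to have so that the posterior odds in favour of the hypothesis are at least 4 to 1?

68

Prior odds = (1/18)/(17/18) = 1/17.
Target odds = 4.
Required Bayes factor = 4 ÷ (1/17) = 68.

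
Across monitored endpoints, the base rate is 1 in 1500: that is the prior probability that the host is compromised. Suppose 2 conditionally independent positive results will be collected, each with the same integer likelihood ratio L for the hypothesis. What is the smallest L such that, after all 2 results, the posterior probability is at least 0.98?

Prior odds = (1/1500)/(1499/1500) = 1/1499.
Target odds = 0.98/0.02 = 49.
Need L² ≥ 49 ÷ (1/1499) = 73451.
271² = 73441 < 73451 ≤ 73984 = 272², so L = 272.

272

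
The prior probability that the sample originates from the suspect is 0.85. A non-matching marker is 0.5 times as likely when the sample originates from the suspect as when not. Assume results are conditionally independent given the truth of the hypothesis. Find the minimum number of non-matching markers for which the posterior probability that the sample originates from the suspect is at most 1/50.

Prior odds = 0.85/0.15 = 17/3.
Likelihood ratio per non-matching marker = 0.5.
Target odds: 0.02 ÷ 0.98 = 1/49.
Require 0.5ⁿ ≤ 1/49 ÷ (17/3) = 3/833.
0.5⁸ = 0.00390625 is still above 3/833 but 0.5⁹ = 0.001953125 is at or below it, so n = 9.

9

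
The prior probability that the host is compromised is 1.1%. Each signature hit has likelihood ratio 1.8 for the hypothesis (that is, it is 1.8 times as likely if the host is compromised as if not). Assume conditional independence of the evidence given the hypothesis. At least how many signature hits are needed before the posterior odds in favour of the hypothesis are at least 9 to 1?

Prior odds: 0.011 ÷ 0.989 = 11/989.
Likelihood ratio per signature hit = 1.8.
Target odds = 9.
Need (11/989) × 1.8ⁿ ≥ 9, i.e. 1.8ⁿ ≥ 8901/11.
1.8¹¹ ≈642.684 falls short of 8901/11 but 1.8¹² ≈1156.83 reaches it, so n = 12.

12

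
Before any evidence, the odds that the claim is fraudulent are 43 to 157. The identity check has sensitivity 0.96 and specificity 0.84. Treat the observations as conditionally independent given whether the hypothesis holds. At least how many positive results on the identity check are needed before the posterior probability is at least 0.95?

3

Prior odds = 43/157.
False-positive rate = 1 − 0.84 = 0.16; likelihood ratio of a positive = 0.96/0.16 = 6.
Target odds: 0.95 ÷ 0.05 = 19.
Require 6ⁿ ≥ 19 ÷ (43/157) = 2983/43.
6² = 36 falls short of 2983/43 but 6³ = 216 reaches it, so n = 3.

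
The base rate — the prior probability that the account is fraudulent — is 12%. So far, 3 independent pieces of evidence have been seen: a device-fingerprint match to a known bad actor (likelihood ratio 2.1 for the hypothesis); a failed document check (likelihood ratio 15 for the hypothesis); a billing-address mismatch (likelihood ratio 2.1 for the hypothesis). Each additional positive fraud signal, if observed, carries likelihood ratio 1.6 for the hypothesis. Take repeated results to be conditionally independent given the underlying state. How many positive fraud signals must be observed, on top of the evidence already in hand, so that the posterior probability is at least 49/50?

Prior odds = 0.12/0.88 = 3/22.
Combined Bayes factor of the evidence already in hand = 2.1 × 15 × 2.1 = 66.15.
Odds after that evidence = (3/22) × 66.15 = 3969/440.
Target odds = 0.98/0.02 = 49.
Need 1.6ⁿ ≥ 49 ÷ (3969/440) = 440/81.
1.6³ = 4.096 falls short of 440/81 but 1.6⁴ = 6.5536 reaches it, so n = 4.

4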